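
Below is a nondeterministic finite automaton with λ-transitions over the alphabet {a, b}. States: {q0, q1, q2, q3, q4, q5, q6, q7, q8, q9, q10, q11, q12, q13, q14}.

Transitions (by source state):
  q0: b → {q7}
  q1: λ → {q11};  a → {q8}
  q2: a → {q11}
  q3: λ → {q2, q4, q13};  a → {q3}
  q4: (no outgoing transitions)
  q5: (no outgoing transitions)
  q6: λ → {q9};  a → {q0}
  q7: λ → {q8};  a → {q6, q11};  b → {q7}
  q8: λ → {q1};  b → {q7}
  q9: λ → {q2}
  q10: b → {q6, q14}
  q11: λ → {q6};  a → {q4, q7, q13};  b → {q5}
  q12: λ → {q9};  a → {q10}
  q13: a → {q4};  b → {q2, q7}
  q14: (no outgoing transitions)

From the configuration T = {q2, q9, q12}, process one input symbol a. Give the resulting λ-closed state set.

{q2, q6, q9, q10, q11}

q2 on a → {q11}.
q12 on a → {q10}.
No a-transition from q9.
Union after reading a: {q10, q11}.
Now take the λ-closure:
From q11 via λ: add q6.
From q6 via λ: add q9.
From q9 via λ: add q2.
No new states can be added; the closed set is {q2, q6, q9, q10, q11}.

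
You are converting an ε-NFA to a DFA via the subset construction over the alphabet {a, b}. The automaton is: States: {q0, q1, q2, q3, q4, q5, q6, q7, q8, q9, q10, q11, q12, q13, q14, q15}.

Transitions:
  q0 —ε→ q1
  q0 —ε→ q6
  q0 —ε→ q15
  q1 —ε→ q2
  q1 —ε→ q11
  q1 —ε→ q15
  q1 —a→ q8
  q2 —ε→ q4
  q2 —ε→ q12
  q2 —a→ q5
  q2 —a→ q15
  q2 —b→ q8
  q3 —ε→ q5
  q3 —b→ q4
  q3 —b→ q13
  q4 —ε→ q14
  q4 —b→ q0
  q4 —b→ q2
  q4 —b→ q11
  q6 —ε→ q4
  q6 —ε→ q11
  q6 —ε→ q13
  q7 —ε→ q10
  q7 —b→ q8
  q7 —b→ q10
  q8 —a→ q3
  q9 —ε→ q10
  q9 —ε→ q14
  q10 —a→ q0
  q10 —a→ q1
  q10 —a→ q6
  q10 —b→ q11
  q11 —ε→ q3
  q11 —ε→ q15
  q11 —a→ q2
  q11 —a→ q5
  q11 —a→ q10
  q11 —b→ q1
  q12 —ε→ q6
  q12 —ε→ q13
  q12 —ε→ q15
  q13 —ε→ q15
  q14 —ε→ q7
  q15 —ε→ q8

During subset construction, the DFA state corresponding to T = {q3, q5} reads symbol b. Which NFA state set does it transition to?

{q4, q7, q8, q10, q13, q14, q15}

q3 on b → {q4, q13}.
No b-transition from q5.
Union after reading b: {q4, q13}.
Now take the ε-closure:
From q4 via ε: add q14.
From q13 via ε: add q15.
From q14 via ε: add q7.
From q15 via ε: add q8.
From q7 via ε: add q10.
No new states can be added; the closed set is {q4, q7, q8, q10, q13, q14, q15}.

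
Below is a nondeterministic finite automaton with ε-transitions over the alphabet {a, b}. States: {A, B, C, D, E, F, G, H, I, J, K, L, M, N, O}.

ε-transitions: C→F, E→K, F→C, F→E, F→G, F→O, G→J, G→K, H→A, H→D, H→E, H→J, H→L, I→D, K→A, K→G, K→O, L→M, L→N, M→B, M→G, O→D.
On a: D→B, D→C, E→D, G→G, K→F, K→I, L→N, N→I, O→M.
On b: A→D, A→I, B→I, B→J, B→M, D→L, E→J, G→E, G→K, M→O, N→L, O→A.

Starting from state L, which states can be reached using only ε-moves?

Start with {L}.
From L via ε: add M, N.
From M via ε: add B, G.
From G via ε: add J, K.
From K via ε: add A, O.
From O via ε: add D.
No new states can be added; the closed set is {A, B, D, G, J, K, L, M, N, O}.

{A, B, D, G, J, K, L, M, N, O}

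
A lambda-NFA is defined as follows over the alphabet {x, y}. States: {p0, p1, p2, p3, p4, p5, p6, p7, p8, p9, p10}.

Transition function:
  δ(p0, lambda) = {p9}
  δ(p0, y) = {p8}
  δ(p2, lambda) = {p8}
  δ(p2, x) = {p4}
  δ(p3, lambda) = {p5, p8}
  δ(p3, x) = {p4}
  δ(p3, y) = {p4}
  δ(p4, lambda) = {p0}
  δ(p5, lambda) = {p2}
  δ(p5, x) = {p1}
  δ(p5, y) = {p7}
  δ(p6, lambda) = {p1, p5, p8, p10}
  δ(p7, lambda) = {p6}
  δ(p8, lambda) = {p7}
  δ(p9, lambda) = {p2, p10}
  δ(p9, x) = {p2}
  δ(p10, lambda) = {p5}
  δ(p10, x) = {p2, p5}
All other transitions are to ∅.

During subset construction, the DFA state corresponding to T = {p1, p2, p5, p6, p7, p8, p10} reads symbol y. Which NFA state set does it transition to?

p5 on y → {p7}.
No y-transition from p1, p2, p6, p7, p8, p10.
Union after reading y: {p7}.
Now take the lambda-closure:
From p7 via lambda: add p6.
From p6 via lambda: add p1, p5, p8, p10.
From p5 via lambda: add p2.
No new states can be added; the closed set is {p1, p2, p5, p6, p7, p8, p10}.

{p1, p2, p5, p6, p7, p8, p10}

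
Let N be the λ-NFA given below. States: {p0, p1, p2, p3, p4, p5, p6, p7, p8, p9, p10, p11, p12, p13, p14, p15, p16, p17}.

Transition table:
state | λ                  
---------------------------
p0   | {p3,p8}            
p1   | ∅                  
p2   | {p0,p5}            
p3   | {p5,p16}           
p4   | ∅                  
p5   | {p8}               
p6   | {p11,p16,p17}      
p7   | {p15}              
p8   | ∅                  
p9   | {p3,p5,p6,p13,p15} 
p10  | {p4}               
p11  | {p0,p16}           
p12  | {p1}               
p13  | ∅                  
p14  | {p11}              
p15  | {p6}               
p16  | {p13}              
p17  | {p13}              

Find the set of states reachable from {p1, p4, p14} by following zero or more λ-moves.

{p0, p1, p3, p4, p5, p8, p11, p13, p14, p16}

Start with {p1, p4, p14}.
From p14 via λ: add p11.
From p11 via λ: add p0, p16.
From p0 via λ: add p3, p8.
From p16 via λ: add p13.
From p3 via λ: add p5.
No new states can be added; the closed set is {p0, p1, p3, p4, p5, p8, p11, p13, p14, p16}.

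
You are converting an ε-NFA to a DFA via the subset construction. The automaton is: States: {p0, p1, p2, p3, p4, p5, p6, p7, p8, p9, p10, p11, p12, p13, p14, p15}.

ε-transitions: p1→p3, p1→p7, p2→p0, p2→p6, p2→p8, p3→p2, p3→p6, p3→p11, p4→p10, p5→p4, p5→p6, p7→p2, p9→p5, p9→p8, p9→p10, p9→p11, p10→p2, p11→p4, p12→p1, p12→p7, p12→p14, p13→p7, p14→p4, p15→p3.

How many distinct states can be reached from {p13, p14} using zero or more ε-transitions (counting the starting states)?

Start with {p13, p14}.
From p13 via ε: add p7.
From p14 via ε: add p4.
From p4 via ε: add p10.
From p7 via ε: add p2.
From p2 via ε: add p0, p6, p8.
ε-closure = {p0, p2, p4, p6, p7, p8, p10, p13, p14}, which has 9 states.

9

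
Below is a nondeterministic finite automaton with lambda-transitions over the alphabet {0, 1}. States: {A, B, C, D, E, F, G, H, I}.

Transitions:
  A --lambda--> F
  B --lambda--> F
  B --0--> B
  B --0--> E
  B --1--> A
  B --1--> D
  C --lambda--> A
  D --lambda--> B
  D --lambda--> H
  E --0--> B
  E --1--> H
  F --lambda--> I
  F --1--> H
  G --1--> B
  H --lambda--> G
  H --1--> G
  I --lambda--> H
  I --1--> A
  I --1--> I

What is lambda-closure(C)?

{A, C, F, G, H, I}

Start with {C}.
From C via lambda: add A.
From A via lambda: add F.
From F via lambda: add I.
From I via lambda: add H.
From H via lambda: add G.
No new states can be added; the closed set is {A, C, F, G, H, I}.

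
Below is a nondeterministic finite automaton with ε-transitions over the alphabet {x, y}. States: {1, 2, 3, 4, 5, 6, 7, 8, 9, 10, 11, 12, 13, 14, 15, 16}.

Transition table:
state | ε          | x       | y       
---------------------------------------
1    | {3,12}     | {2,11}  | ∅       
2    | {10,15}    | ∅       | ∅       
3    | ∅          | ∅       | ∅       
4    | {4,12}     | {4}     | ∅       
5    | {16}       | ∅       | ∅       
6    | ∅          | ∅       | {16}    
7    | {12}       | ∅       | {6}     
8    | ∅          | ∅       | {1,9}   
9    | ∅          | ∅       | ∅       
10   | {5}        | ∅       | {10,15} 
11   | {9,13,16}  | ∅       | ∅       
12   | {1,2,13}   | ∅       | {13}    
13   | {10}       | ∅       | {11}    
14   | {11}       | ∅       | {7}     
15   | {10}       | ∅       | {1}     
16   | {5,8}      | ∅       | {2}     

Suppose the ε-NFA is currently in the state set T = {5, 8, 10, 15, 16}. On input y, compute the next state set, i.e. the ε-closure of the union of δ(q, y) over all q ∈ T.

{1, 2, 3, 5, 8, 9, 10, 12, 13, 15, 16}

8 on y → {1, 9}.
10 on y → {10, 15}.
15 on y → {1}.
16 on y → {2}.
No y-transition from 5.
Union after reading y: {1, 2, 9, 10, 15}.
Now take the ε-closure:
From 1 via ε: add 3, 12.
From 10 via ε: add 5.
From 5 via ε: add 16.
From 12 via ε: add 13.
From 16 via ε: add 8.
No new states can be added; the closed set is {1, 2, 3, 5, 8, 9, 10, 12, 13, 15, 16}.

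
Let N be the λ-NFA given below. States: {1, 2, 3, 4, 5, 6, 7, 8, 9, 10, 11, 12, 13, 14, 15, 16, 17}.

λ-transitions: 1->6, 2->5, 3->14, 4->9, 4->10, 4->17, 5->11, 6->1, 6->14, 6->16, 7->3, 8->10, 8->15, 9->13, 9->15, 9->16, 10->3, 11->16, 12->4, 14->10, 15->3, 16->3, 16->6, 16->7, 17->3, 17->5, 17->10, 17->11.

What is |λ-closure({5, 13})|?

Start with {5, 13}.
From 5 via λ: add 11.
From 11 via λ: add 16.
From 16 via λ: add 3, 6, 7.
From 3 via λ: add 14.
From 6 via λ: add 1.
From 14 via λ: add 10.
λ-closure = {1, 3, 5, 6, 7, 10, 11, 13, 14, 16}, which has 10 states.

10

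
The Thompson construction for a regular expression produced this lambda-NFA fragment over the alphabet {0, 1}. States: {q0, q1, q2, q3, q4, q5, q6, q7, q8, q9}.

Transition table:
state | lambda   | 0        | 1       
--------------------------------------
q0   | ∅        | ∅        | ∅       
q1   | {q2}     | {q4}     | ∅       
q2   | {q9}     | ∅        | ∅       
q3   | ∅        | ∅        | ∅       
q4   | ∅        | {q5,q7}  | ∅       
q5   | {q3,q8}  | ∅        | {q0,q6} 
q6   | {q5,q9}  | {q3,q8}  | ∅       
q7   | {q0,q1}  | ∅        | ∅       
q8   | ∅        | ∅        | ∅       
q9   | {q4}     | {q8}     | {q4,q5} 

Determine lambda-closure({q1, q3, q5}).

Start with {q1, q3, q5}.
From q1 via lambda: add q2.
From q5 via lambda: add q8.
From q2 via lambda: add q9.
From q9 via lambda: add q4.
No new states can be added; the closed set is {q1, q2, q3, q4, q5, q8, q9}.

{q1, q2, q3, q4, q5, q8, q9}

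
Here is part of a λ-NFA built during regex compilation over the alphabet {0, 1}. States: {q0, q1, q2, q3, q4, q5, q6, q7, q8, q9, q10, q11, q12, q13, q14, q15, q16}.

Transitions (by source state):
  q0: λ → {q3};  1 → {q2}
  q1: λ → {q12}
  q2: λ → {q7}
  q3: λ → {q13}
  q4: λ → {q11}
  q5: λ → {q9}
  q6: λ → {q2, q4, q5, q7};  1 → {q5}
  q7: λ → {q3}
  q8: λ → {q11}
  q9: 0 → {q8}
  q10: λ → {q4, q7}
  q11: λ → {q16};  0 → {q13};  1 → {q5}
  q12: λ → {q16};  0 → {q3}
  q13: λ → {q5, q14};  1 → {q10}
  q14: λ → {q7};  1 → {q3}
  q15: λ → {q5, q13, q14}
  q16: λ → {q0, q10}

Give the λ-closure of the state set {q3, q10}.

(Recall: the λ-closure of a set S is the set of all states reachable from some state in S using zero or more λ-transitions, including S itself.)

Start with {q3, q10}.
From q3 via λ: add q13.
From q10 via λ: add q4, q7.
From q4 via λ: add q11.
From q13 via λ: add q5, q14.
From q5 via λ: add q9.
From q11 via λ: add q16.
From q16 via λ: add q0.
No new states can be added; the closed set is {q0, q3, q4, q5, q7, q9, q10, q11, q13, q14, q16}.

{q0, q3, q4, q5, q7, q9, q10, q11, q13, q14, q16}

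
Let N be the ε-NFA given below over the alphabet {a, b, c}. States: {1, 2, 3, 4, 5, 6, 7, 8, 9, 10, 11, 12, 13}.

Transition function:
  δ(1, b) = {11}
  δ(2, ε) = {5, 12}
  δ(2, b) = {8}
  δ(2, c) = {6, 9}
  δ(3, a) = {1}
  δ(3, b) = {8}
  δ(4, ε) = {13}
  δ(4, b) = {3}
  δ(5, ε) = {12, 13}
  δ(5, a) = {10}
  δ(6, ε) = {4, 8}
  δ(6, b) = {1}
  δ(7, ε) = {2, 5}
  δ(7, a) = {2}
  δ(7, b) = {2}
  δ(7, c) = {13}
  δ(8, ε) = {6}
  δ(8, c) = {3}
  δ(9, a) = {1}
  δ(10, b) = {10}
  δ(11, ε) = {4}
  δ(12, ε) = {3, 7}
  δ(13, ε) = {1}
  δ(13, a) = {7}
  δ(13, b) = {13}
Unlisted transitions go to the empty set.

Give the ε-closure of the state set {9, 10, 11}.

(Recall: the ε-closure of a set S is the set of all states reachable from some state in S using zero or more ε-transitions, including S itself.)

{1, 4, 9, 10, 11, 13}

Start with {9, 10, 11}.
From 11 via ε: add 4.
From 4 via ε: add 13.
From 13 via ε: add 1.
No new states can be added; the closed set is {1, 4, 9, 10, 11, 13}.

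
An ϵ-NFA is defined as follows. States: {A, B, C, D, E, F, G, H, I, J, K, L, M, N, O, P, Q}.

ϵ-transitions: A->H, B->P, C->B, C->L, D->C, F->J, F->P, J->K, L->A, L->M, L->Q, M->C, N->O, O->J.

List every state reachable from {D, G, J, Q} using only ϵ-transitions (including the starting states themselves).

Start with {D, G, J, Q}.
From D via ϵ: add C.
From J via ϵ: add K.
From C via ϵ: add B, L.
From B via ϵ: add P.
From L via ϵ: add A, M.
From A via ϵ: add H.
No new states can be added; the closed set is {A, B, C, D, G, H, J, K, L, M, P, Q}.

{A, B, C, D, G, H, J, K, L, M, P, Q}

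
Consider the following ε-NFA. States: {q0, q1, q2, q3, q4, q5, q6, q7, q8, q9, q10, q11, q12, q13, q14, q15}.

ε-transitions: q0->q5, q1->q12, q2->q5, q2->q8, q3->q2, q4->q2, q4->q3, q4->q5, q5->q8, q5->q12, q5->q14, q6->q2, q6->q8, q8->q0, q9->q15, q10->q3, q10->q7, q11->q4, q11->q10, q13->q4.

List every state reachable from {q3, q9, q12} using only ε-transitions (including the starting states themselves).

Start with {q3, q9, q12}.
From q3 via ε: add q2.
From q9 via ε: add q15.
From q2 via ε: add q5, q8.
From q5 via ε: add q14.
From q8 via ε: add q0.
No new states can be added; the closed set is {q0, q2, q3, q5, q8, q9, q12, q14, q15}.

{q0, q2, q3, q5, q8, q9, q12, q14, q15}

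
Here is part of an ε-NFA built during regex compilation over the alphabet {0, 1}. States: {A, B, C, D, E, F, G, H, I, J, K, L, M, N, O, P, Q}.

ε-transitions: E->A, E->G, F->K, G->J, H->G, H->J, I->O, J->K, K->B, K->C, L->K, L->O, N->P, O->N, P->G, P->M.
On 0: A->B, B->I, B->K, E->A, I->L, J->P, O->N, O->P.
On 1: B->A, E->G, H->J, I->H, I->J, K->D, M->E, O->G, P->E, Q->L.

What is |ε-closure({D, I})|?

11

Start with {D, I}.
From I via ε: add O.
From O via ε: add N.
From N via ε: add P.
From P via ε: add G, M.
From G via ε: add J.
From J via ε: add K.
From K via ε: add B, C.
ε-closure = {B, C, D, G, I, J, K, M, N, O, P}, which has 11 states.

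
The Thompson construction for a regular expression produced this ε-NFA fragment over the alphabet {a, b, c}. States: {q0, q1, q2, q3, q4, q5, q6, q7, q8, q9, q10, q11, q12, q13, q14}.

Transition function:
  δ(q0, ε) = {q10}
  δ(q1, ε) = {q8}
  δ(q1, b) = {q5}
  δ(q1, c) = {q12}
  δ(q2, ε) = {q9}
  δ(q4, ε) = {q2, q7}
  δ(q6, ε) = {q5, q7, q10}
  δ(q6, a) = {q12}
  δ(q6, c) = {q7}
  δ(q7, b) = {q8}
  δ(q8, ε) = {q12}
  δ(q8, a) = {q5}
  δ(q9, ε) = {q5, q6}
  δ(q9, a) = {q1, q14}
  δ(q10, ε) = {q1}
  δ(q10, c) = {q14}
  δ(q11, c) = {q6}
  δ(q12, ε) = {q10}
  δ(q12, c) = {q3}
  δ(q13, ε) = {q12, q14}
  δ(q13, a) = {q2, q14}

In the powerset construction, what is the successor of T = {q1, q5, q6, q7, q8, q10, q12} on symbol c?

{q1, q3, q7, q8, q10, q12, q14}

q1 on c → {q12}.
q6 on c → {q7}.
q10 on c → {q14}.
q12 on c → {q3}.
No c-transition from q5, q7, q8.
Union after reading c: {q3, q7, q12, q14}.
Now take the ε-closure:
From q12 via ε: add q10.
From q10 via ε: add q1.
From q1 via ε: add q8.
No new states can be added; the closed set is {q1, q3, q7, q8, q10, q12, q14}.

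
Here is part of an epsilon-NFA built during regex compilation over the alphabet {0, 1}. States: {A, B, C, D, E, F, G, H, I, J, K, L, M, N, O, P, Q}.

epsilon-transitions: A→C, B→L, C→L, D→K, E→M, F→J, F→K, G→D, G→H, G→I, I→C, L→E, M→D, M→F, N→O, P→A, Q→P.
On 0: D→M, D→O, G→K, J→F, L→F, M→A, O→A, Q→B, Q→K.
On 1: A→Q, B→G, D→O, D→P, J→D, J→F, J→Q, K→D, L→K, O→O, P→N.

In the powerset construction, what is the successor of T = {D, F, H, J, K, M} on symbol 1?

{A, C, D, E, F, J, K, L, M, O, P, Q}

D on 1 → {O, P}.
J on 1 → {D, F, Q}.
K on 1 → {D}.
No 1-transition from F, H, M.
Union after reading 1: {D, F, O, P, Q}.
Now take the epsilon-closure:
From D via epsilon: add K.
From F via epsilon: add J.
From P via epsilon: add A.
From A via epsilon: add C.
From C via epsilon: add L.
From L via epsilon: add E.
From E via epsilon: add M.
No new states can be added; the closed set is {A, C, D, E, F, J, K, L, M, O, P, Q}.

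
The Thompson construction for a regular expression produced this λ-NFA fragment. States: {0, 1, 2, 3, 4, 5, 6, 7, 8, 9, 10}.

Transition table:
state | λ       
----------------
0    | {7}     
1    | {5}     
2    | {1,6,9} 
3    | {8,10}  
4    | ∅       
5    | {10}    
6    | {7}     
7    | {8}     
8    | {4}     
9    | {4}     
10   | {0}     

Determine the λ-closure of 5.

Start with {5}.
From 5 via λ: add 10.
From 10 via λ: add 0.
From 0 via λ: add 7.
From 7 via λ: add 8.
From 8 via λ: add 4.
No new states can be added; the closed set is {0, 4, 5, 7, 8, 10}.

{0, 4, 5, 7, 8, 10}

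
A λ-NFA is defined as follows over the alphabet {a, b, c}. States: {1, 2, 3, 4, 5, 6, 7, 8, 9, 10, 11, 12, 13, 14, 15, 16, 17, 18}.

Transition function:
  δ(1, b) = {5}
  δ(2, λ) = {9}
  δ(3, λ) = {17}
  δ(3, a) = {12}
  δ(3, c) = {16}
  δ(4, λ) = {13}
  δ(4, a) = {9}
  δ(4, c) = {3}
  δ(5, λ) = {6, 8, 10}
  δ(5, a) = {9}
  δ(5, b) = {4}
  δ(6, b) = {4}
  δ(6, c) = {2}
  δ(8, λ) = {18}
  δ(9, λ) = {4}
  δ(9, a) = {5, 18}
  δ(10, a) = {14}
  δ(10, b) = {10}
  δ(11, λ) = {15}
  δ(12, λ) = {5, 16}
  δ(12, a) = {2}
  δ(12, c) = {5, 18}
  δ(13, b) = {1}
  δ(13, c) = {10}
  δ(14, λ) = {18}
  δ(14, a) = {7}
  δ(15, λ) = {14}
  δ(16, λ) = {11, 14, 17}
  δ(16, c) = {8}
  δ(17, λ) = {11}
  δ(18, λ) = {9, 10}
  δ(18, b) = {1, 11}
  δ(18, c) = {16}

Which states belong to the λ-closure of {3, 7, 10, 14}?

Start with {3, 7, 10, 14}.
From 3 via λ: add 17.
From 14 via λ: add 18.
From 17 via λ: add 11.
From 18 via λ: add 9.
From 9 via λ: add 4.
From 11 via λ: add 15.
From 4 via λ: add 13.
No new states can be added; the closed set is {3, 4, 7, 9, 10, 11, 13, 14, 15, 17, 18}.

{3, 4, 7, 9, 10, 11, 13, 14, 15, 17, 18}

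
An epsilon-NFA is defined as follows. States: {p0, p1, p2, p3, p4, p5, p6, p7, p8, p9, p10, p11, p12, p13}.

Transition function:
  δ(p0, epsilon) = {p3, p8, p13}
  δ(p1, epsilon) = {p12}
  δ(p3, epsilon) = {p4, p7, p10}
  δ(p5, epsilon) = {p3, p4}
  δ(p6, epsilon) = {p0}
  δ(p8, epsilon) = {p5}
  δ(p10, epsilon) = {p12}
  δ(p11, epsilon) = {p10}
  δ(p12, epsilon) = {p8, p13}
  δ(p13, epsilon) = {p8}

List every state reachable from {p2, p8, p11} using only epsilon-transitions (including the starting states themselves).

{p2, p3, p4, p5, p7, p8, p10, p11, p12, p13}

Start with {p2, p8, p11}.
From p8 via epsilon: add p5.
From p11 via epsilon: add p10.
From p5 via epsilon: add p3, p4.
From p10 via epsilon: add p12.
From p3 via epsilon: add p7.
From p12 via epsilon: add p13.
No new states can be added; the closed set is {p2, p3, p4, p5, p7, p8, p10, p11, p12, p13}.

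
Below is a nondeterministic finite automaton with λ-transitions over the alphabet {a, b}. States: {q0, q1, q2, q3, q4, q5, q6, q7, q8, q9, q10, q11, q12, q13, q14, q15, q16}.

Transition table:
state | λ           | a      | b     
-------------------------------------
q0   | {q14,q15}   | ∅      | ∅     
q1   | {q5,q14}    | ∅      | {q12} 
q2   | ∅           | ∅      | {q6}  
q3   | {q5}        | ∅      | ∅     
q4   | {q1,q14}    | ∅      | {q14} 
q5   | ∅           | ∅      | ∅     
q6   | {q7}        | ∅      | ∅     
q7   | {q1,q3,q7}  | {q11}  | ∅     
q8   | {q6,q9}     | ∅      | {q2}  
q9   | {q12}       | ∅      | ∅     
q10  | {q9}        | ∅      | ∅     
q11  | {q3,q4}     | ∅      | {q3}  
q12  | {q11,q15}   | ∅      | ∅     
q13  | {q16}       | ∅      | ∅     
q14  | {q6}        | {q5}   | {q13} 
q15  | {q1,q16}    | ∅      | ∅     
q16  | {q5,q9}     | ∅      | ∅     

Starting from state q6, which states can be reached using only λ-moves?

{q1, q3, q5, q6, q7, q14}

Start with {q6}.
From q6 via λ: add q7.
From q7 via λ: add q1, q3.
From q1 via λ: add q5, q14.
No new states can be added; the closed set is {q1, q3, q5, q6, q7, q14}.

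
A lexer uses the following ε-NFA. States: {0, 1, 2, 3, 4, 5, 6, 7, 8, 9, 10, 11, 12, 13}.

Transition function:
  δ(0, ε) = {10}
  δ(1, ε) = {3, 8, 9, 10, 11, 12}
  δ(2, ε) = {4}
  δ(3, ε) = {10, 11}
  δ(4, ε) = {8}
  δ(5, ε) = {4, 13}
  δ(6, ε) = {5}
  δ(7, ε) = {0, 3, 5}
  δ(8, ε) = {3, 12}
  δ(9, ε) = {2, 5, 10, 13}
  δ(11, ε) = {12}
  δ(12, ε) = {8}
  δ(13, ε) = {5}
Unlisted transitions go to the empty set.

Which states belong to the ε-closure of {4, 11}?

{3, 4, 8, 10, 11, 12}

Start with {4, 11}.
From 4 via ε: add 8.
From 11 via ε: add 12.
From 8 via ε: add 3.
From 3 via ε: add 10.
No new states can be added; the closed set is {3, 4, 8, 10, 11, 12}.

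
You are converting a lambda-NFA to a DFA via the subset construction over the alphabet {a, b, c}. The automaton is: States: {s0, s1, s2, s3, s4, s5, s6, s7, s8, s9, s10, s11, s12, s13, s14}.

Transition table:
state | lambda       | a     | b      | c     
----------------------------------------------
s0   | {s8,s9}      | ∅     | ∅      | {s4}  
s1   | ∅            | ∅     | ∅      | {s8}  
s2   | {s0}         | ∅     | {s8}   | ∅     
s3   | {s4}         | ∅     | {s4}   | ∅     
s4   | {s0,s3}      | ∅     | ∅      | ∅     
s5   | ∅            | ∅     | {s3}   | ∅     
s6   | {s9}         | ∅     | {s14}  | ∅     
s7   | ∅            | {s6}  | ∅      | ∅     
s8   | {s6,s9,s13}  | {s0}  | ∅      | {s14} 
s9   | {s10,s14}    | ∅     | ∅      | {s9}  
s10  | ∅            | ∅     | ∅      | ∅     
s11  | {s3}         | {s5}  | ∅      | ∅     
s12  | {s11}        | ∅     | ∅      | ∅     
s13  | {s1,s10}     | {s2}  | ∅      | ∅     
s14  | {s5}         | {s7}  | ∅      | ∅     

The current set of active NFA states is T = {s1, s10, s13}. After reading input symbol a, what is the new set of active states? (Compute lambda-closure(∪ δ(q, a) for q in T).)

s13 on a → {s2}.
No a-transition from s1, s10.
Union after reading a: {s2}.
Now take the lambda-closure:
From s2 via lambda: add s0.
From s0 via lambda: add s8, s9.
From s8 via lambda: add s6, s13.
From s9 via lambda: add s10, s14.
From s13 via lambda: add s1.
From s14 via lambda: add s5.
No new states can be added; the closed set is {s0, s1, s2, s5, s6, s8, s9, s10, s13, s14}.

{s0, s1, s2, s5, s6, s8, s9, s10, s13, s14}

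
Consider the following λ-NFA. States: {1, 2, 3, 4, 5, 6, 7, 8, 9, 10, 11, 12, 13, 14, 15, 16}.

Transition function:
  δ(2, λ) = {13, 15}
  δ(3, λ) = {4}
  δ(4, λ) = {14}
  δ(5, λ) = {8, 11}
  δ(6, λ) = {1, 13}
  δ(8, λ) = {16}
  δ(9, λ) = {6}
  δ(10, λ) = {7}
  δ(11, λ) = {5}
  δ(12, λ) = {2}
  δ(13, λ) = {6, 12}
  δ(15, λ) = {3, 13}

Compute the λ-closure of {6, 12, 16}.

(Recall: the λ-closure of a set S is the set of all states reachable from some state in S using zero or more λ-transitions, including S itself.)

{1, 2, 3, 4, 6, 12, 13, 14, 15, 16}

Start with {6, 12, 16}.
From 6 via λ: add 1, 13.
From 12 via λ: add 2.
From 2 via λ: add 15.
From 15 via λ: add 3.
From 3 via λ: add 4.
From 4 via λ: add 14.
No new states can be added; the closed set is {1, 2, 3, 4, 6, 12, 13, 14, 15, 16}.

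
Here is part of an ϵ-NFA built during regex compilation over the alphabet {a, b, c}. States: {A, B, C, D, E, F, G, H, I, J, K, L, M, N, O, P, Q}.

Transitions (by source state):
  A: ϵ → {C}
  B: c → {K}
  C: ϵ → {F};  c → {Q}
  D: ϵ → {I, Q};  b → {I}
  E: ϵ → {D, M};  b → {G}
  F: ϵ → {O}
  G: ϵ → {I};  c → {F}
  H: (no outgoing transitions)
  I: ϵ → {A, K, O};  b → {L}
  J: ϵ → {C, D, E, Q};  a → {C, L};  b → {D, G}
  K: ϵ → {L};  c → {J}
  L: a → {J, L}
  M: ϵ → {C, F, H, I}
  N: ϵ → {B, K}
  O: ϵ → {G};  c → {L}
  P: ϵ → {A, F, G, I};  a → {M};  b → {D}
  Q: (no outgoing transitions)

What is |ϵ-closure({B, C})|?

9

Start with {B, C}.
From C via ϵ: add F.
From F via ϵ: add O.
From O via ϵ: add G.
From G via ϵ: add I.
From I via ϵ: add A, K.
From K via ϵ: add L.
ϵ-closure = {A, B, C, F, G, I, K, L, O}, which has 9 states.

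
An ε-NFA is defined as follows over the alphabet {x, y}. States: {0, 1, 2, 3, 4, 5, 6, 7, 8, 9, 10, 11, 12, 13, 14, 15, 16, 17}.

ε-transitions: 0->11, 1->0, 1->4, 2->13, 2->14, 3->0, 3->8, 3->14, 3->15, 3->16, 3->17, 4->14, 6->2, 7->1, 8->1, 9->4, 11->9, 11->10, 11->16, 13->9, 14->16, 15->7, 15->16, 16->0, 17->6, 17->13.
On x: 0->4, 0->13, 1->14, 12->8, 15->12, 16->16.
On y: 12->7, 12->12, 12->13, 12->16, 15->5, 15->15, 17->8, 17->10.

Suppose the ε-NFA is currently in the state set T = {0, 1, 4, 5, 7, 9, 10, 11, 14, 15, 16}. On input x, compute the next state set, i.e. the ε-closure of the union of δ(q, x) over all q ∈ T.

0 on x → {4, 13}.
1 on x → {14}.
15 on x → {12}.
16 on x → {16}.
No x-transition from 4, 5, 7, 9, 10, 11, 14.
Union after reading x: {4, 12, 13, 14, 16}.
Now take the ε-closure:
From 13 via ε: add 9.
From 16 via ε: add 0.
From 0 via ε: add 11.
From 11 via ε: add 10.
No new states can be added; the closed set is {0, 4, 9, 10, 11, 12, 13, 14, 16}.

{0, 4, 9, 10, 11, 12, 13, 14, 16}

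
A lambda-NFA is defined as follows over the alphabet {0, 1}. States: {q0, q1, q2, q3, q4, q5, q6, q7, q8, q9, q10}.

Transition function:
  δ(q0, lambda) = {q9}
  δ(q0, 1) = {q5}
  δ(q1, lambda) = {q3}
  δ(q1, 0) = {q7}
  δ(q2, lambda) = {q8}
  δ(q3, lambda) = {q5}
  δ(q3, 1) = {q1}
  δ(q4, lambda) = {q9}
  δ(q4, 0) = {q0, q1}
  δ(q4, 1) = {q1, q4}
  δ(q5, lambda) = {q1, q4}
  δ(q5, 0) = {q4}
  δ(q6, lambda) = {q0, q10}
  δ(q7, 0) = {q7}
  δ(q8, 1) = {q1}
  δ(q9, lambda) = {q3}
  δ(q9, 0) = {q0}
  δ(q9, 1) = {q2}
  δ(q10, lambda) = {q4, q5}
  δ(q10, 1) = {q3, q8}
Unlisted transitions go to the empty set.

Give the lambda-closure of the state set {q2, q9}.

Start with {q2, q9}.
From q2 via lambda: add q8.
From q9 via lambda: add q3.
From q3 via lambda: add q5.
From q5 via lambda: add q1, q4.
No new states can be added; the closed set is {q1, q2, q3, q4, q5, q8, q9}.

{q1, q2, q3, q4, q5, q8, q9}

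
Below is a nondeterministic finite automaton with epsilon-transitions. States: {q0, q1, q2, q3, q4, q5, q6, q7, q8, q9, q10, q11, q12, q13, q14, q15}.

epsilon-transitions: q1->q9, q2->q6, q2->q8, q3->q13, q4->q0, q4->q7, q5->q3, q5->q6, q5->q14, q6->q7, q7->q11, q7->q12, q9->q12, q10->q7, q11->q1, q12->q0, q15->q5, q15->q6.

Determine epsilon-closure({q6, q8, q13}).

{q0, q1, q6, q7, q8, q9, q11, q12, q13}

Start with {q6, q8, q13}.
From q6 via epsilon: add q7.
From q7 via epsilon: add q11, q12.
From q11 via epsilon: add q1.
From q12 via epsilon: add q0.
From q1 via epsilon: add q9.
No new states can be added; the closed set is {q0, q1, q6, q7, q8, q9, q11, q12, q13}.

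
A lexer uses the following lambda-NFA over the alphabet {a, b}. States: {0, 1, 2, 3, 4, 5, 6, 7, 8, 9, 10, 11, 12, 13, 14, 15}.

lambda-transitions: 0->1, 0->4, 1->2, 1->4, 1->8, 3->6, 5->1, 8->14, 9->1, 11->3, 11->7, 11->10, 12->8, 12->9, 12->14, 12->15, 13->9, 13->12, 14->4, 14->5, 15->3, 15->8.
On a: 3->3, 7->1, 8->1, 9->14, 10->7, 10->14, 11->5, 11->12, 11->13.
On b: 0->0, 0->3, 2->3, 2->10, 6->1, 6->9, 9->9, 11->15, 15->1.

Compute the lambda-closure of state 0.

{0, 1, 2, 4, 5, 8, 14}

Start with {0}.
From 0 via lambda: add 1, 4.
From 1 via lambda: add 2, 8.
From 8 via lambda: add 14.
From 14 via lambda: add 5.
No new states can be added; the closed set is {0, 1, 2, 4, 5, 8, 14}.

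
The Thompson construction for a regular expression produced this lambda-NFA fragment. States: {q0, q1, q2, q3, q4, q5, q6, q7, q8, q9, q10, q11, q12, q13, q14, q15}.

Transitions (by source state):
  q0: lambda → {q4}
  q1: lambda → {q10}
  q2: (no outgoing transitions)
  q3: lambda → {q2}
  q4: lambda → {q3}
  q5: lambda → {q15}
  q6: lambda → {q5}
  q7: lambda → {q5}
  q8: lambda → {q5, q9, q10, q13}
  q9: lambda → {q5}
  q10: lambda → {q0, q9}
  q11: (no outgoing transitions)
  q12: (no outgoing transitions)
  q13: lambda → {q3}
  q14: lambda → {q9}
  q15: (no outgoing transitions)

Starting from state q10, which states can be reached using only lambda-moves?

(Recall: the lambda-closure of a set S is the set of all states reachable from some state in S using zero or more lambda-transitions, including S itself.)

Start with {q10}.
From q10 via lambda: add q0, q9.
From q0 via lambda: add q4.
From q9 via lambda: add q5.
From q4 via lambda: add q3.
From q5 via lambda: add q15.
From q3 via lambda: add q2.
No new states can be added; the closed set is {q0, q2, q3, q4, q5, q9, q10, q15}.

{q0, q2, q3, q4, q5, q9, q10, q15}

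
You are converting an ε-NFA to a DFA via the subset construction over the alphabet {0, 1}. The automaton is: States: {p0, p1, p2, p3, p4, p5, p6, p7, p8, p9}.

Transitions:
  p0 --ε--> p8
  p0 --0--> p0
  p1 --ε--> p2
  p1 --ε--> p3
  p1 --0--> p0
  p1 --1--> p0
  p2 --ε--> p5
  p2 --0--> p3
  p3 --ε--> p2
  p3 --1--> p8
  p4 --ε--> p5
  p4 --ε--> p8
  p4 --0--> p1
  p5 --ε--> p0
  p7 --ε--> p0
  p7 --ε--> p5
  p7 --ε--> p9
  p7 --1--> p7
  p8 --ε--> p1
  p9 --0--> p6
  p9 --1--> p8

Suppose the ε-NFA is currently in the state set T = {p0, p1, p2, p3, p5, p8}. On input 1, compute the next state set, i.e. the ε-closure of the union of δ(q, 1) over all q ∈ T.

{p0, p1, p2, p3, p5, p8}

p1 on 1 → {p0}.
p3 on 1 → {p8}.
No 1-transition from p0, p2, p5, p8.
Union after reading 1: {p0, p8}.
Now take the ε-closure:
From p8 via ε: add p1.
From p1 via ε: add p2, p3.
From p2 via ε: add p5.
No new states can be added; the closed set is {p0, p1, p2, p3, p5, p8}.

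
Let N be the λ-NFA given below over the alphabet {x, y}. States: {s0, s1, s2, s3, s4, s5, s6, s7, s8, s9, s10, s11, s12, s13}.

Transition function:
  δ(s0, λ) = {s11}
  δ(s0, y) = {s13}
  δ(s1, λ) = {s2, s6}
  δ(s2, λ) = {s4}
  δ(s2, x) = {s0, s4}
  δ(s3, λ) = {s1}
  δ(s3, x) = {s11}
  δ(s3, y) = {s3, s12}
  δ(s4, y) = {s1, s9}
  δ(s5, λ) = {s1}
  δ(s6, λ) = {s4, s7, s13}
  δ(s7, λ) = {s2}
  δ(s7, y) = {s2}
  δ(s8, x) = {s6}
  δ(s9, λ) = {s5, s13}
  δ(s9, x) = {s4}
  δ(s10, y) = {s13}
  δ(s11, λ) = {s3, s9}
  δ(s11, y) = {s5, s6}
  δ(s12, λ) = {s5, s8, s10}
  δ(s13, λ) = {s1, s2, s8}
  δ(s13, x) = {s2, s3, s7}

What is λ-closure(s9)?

{s1, s2, s4, s5, s6, s7, s8, s9, s13}

Start with {s9}.
From s9 via λ: add s5, s13.
From s5 via λ: add s1.
From s13 via λ: add s2, s8.
From s1 via λ: add s6.
From s2 via λ: add s4.
From s6 via λ: add s7.
No new states can be added; the closed set is {s1, s2, s4, s5, s6, s7, s8, s9, s13}.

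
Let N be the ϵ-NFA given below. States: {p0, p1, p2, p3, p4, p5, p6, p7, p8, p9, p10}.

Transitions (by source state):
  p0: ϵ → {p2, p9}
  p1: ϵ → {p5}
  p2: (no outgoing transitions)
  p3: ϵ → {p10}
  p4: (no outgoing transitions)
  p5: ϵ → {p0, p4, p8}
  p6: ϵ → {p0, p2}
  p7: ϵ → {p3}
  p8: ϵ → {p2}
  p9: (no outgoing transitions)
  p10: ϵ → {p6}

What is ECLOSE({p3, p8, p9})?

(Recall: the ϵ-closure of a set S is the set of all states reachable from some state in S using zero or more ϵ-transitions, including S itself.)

{p0, p2, p3, p6, p8, p9, p10}

Start with {p3, p8, p9}.
From p3 via ϵ: add p10.
From p8 via ϵ: add p2.
From p10 via ϵ: add p6.
From p6 via ϵ: add p0.
No new states can be added; the closed set is {p0, p2, p3, p6, p8, p9, p10}.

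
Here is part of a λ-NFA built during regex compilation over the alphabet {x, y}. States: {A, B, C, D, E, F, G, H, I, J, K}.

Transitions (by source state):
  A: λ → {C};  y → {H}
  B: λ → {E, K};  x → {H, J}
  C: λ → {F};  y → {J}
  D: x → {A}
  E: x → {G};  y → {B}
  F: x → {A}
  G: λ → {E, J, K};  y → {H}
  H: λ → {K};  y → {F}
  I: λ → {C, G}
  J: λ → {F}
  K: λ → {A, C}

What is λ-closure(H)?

Start with {H}.
From H via λ: add K.
From K via λ: add A, C.
From C via λ: add F.
No new states can be added; the closed set is {A, C, F, H, K}.

{A, C, F, H, K}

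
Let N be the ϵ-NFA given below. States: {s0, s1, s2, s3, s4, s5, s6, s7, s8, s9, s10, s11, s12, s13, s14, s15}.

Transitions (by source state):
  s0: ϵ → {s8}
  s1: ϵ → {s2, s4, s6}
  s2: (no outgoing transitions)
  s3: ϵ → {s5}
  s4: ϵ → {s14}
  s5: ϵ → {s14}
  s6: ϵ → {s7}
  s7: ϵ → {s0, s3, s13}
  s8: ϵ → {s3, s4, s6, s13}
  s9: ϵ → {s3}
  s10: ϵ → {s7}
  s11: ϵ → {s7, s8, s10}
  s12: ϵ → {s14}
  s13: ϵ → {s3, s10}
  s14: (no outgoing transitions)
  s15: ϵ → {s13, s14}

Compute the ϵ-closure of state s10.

{s0, s3, s4, s5, s6, s7, s8, s10, s13, s14}

Start with {s10}.
From s10 via ϵ: add s7.
From s7 via ϵ: add s0, s3, s13.
From s0 via ϵ: add s8.
From s3 via ϵ: add s5.
From s5 via ϵ: add s14.
From s8 via ϵ: add s4, s6.
No new states can be added; the closed set is {s0, s3, s4, s5, s6, s7, s8, s10, s13, s14}.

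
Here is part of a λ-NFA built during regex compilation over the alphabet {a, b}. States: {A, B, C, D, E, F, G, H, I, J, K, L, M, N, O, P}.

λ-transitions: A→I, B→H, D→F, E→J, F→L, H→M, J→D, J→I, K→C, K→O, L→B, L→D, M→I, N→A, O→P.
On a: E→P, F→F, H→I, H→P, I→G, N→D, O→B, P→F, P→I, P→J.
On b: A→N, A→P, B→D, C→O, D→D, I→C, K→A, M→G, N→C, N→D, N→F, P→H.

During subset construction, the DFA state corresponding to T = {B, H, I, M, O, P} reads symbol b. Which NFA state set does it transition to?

B on b → {D}.
I on b → {C}.
M on b → {G}.
P on b → {H}.
No b-transition from H, O.
Union after reading b: {C, D, G, H}.
Now take the λ-closure:
From D via λ: add F.
From H via λ: add M.
From F via λ: add L.
From M via λ: add I.
From L via λ: add B.
No new states can be added; the closed set is {B, C, D, F, G, H, I, L, M}.

{B, C, D, F, G, H, I, L, M}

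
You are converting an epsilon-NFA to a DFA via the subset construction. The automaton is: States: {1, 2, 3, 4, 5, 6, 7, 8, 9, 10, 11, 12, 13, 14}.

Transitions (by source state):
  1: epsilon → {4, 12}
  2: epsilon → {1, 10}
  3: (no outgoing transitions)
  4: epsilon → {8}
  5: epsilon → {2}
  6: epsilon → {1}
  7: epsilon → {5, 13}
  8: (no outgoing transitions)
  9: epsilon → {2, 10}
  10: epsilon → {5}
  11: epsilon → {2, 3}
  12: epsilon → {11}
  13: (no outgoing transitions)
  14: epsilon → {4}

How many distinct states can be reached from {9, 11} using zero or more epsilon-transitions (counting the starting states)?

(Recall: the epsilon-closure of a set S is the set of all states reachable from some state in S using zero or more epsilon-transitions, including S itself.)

10

Start with {9, 11}.
From 9 via epsilon: add 2, 10.
From 11 via epsilon: add 3.
From 2 via epsilon: add 1.
From 10 via epsilon: add 5.
From 1 via epsilon: add 4, 12.
From 4 via epsilon: add 8.
epsilon-closure = {1, 2, 3, 4, 5, 8, 9, 10, 11, 12}, which has 10 states.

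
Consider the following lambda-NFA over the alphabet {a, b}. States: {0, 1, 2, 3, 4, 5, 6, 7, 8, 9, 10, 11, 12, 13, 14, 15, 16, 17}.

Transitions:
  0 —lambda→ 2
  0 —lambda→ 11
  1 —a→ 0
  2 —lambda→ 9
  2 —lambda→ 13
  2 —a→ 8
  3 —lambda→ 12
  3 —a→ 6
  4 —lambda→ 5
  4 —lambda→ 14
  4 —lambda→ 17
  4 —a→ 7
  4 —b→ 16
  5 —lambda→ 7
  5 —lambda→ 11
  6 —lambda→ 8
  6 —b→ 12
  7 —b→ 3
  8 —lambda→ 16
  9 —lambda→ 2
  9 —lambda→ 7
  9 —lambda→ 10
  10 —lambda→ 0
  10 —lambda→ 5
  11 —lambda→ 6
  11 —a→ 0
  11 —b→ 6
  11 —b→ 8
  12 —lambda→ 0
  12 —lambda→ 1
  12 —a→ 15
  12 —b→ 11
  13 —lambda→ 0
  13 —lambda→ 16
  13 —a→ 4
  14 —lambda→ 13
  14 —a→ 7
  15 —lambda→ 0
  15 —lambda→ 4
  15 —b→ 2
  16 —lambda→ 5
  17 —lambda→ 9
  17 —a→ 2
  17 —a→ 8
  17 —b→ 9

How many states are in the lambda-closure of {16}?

6

Start with {16}.
From 16 via lambda: add 5.
From 5 via lambda: add 7, 11.
From 11 via lambda: add 6.
From 6 via lambda: add 8.
lambda-closure = {5, 6, 7, 8, 11, 16}, which has 6 states.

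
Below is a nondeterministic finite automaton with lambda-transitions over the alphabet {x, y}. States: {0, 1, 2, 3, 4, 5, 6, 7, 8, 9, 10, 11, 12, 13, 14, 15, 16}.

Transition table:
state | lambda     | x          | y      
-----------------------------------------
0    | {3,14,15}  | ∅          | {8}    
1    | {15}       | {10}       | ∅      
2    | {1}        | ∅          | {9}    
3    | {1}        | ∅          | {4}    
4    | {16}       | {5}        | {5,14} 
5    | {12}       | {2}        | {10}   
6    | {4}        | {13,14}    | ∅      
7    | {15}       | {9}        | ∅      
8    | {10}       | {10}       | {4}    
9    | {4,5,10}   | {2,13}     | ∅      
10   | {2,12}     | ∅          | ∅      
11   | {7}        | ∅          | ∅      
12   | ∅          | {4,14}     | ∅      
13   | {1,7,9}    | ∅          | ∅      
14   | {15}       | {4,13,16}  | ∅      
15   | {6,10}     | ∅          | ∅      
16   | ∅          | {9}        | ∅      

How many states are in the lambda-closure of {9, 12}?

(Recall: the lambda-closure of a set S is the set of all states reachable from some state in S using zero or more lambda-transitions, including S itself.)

Start with {9, 12}.
From 9 via lambda: add 4, 5, 10.
From 4 via lambda: add 16.
From 10 via lambda: add 2.
From 2 via lambda: add 1.
From 1 via lambda: add 15.
From 15 via lambda: add 6.
lambda-closure = {1, 2, 4, 5, 6, 9, 10, 12, 15, 16}, which has 10 states.

10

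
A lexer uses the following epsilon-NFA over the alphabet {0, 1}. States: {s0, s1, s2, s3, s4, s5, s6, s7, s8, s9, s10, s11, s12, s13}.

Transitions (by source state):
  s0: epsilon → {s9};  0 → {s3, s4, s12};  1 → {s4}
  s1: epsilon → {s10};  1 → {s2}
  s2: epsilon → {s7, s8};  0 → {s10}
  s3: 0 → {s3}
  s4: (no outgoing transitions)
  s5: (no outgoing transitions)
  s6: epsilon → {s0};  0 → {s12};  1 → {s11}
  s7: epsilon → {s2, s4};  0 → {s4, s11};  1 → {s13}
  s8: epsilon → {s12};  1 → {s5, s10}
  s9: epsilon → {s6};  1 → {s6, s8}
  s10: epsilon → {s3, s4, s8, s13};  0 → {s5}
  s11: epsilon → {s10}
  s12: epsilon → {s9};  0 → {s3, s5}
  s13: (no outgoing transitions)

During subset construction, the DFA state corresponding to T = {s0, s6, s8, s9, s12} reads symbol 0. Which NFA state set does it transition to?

s0 on 0 → {s3, s4, s12}.
s6 on 0 → {s12}.
s12 on 0 → {s3, s5}.
No 0-transition from s8, s9.
Union after reading 0: {s3, s4, s5, s12}.
Now take the epsilon-closure:
From s12 via epsilon: add s9.
From s9 via epsilon: add s6.
From s6 via epsilon: add s0.
No new states can be added; the closed set is {s0, s3, s4, s5, s6, s9, s12}.

{s0, s3, s4, s5, s6, s9, s12}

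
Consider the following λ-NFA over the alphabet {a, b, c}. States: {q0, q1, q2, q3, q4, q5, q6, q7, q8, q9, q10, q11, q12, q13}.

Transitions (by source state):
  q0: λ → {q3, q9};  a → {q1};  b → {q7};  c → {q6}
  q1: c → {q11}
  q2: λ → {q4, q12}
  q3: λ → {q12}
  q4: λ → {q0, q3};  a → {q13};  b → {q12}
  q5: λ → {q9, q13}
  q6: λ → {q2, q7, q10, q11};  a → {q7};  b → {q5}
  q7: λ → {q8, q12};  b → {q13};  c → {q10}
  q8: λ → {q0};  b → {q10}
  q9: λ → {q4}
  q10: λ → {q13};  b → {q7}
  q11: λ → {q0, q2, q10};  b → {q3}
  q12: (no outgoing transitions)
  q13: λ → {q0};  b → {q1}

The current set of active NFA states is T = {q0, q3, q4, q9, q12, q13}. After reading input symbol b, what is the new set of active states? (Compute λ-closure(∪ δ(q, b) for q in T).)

q0 on b → {q7}.
q4 on b → {q12}.
q13 on b → {q1}.
No b-transition from q3, q9, q12.
Union after reading b: {q1, q7, q12}.
Now take the λ-closure:
From q7 via λ: add q8.
From q8 via λ: add q0.
From q0 via λ: add q3, q9.
From q9 via λ: add q4.
No new states can be added; the closed set is {q0, q1, q3, q4, q7, q8, q9, q12}.

{q0, q1, q3, q4, q7, q8, q9, q12}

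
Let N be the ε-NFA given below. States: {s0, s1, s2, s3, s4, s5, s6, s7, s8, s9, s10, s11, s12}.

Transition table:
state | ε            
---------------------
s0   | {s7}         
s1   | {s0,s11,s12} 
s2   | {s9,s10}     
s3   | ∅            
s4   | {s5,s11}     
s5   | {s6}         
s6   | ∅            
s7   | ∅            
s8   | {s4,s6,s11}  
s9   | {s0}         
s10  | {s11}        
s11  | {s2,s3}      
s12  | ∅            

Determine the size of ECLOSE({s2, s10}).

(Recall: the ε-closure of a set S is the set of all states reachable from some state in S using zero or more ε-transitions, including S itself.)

Start with {s2, s10}.
From s2 via ε: add s9.
From s10 via ε: add s11.
From s9 via ε: add s0.
From s11 via ε: add s3.
From s0 via ε: add s7.
ε-closure = {s0, s2, s3, s7, s9, s10, s11}, which has 7 states.

7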